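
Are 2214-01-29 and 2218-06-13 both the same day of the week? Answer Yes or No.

Yes

From Jan 29, 2214 to Jun 13, 2218 is 1596 days.
1596 mod 7 = 0, so they are the same weekday.
(Jan 29, 2214 is a Saturday; Jun 13, 2218 is a Saturday.)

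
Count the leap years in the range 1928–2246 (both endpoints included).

Multiples of 4 in [1928,2246]: 80.
Of those, multiples of 100: 3 (not leap unless ÷400).
Multiples of 400: 1.
Leap years = 80 − 3 + 1 = 78.

78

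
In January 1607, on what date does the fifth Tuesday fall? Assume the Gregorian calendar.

January 30, 1607

January 1, 1607 is a Monday.
The first Tuesday is therefore January 2 (1 days later).
The fifth Tuesday is 2 + 4×7 = January 30.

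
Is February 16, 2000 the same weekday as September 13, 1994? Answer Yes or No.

From Sep 13, 1994 to Feb 16, 2000 is 1982 days.
1982 mod 7 = 1, so they are different weekdays.
(Sep 13, 1994 is a Tuesday; Feb 16, 2000 is a Wednesday.)

No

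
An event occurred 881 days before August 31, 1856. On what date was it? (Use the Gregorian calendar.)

April 3, 1854

−366 (one year; includes Feb 29, 1856) → Aug 31, 1855 (515 left).
−365 (one year) → Aug 31, 1854 (150 left).
−31 → Jul 31, 1854 (end of Jul, 31 days; 119 left).
−31 → Jun 30, 1854 (end of Jun, 30 days; 88 left).
−30 → May 31, 1854 (end of May, 31 days; 58 left).
−31 → Apr 30, 1854 (end of Apr, 30 days; 27 left).
−27 → Apr 3, 1854.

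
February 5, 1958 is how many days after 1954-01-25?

1472

Jan 25, 1954 → Jan 25, 1955: 365 days.
Jan 25, 1955 → Jan 25, 1956: 365 days.
Jan 25, 1956 → Jan 25, 1957: 366 days (Feb 29, 1956 is in that span).
Jan 25, 1957 → Feb 25, 1957: 31 days (January has 31).
Feb 25, 1957 → Mar 25, 1957: 28 days (February has 28).
Mar 25, 1957 → Apr 25, 1957: 31 days (March has 31).
Apr 25, 1957 → May 25, 1957: 30 days (April has 30).
May 25, 1957 → Jun 25, 1957: 31 days (May has 31).
Jun 25, 1957 → Jul 25, 1957: 30 days (June has 30).
Jul 25, 1957 → Aug 25, 1957: 31 days (July has 31).
Aug 25, 1957 → Sep 25, 1957: 31 days (August has 31).
Sep 25, 1957 → Oct 25, 1957: 30 days (September has 30).
Oct 25, 1957 → Nov 25, 1957: 31 days (October has 31).
Nov 25, 1957 → Dec 25, 1957: 30 days (November has 30).
Dec 25, 1957 → Jan 25, 1958: 31 days (December has 31).
Jan 25, 1958 → Feb 5, 1958: 11 days.
Total: 1472 days.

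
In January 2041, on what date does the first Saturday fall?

January 1, 2041 is a Tuesday.
The first Saturday is therefore January 5 (4 days later).

January 5, 2041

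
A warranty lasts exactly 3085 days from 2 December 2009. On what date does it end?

+365 (one year) → Dec 2, 2010 (2720 left).
+365 (one year) → Dec 2, 2011 (2355 left).
+366 (one year; includes Feb 29, 2012) → Dec 2, 2012 (1989 left).
+365 (one year) → Dec 2, 2013 (1624 left).
+365 (one year) → Dec 2, 2014 (1259 left).
+365 (one year) → Dec 2, 2015 (894 left).
+366 (one year; includes Feb 29, 2016) → Dec 2, 2016 (528 left).
+365 (one year) → Dec 2, 2017 (163 left).
Dec has 31 days: +30 → Jan 1, 2018 (133 left).
Jan has 31 days: +31 → Feb 1, 2018 (102 left).
Feb has 28 days: +28 → Mar 1, 2018 (74 left).
Mar has 31 days: +31 → Apr 1, 2018 (43 left).
Apr has 30 days: +30 → May 1, 2018 (13 left).
+13 → May 14, 2018.

May 14, 2018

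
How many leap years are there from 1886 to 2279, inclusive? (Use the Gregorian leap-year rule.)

95

Multiples of 4 in [1886,2279]: 98.
Of those, multiples of 100: 4 (not leap unless ÷400).
Multiples of 400: 1.
Leap years = 98 − 4 + 1 = 95.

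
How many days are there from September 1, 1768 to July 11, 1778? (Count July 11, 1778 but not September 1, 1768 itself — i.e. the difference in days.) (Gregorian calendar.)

3600

Sep 1, 1768 → Sep 1, 1769: 365 days.
Sep 1, 1769 → Sep 1, 1770: 365 days.
Sep 1, 1770 → Sep 1, 1771: 365 days.
Sep 1, 1771 → Sep 1, 1772: 366 days (Feb 29, 1772 is in that span).
Sep 1, 1772 → Sep 1, 1773: 365 days.
Sep 1, 1773 → Sep 1, 1774: 365 days.
Sep 1, 1774 → Sep 1, 1775: 365 days.
Sep 1, 1775 → Sep 1, 1776: 366 days (Feb 29, 1776 is in that span).
Sep 1, 1776 → Sep 1, 1777: 365 days.
Sep 1, 1777 → Oct 1, 1777: 30 days (September has 30).
Oct 1, 1777 → Nov 1, 1777: 31 days (October has 31).
Nov 1, 1777 → Dec 1, 1777: 30 days (November has 30).
Dec 1, 1777 → Jan 1, 1778: 31 days (December has 31).
Jan 1, 1778 → Feb 1, 1778: 31 days (January has 31).
Feb 1, 1778 → Mar 1, 1778: 28 days (February has 28).
Mar 1, 1778 → Apr 1, 1778: 31 days (March has 31).
Apr 1, 1778 → May 1, 1778: 30 days (April has 30).
May 1, 1778 → Jun 1, 1778: 31 days (May has 31).
Jun 1, 1778 → Jul 1, 1778: 30 days (June has 30).
Jul 1, 1778 → Jul 11, 1778: 10 days.
Total: 3600 days.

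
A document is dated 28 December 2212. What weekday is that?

Monday

Doomsday rule: the anchor day for the 2200s is Friday. For year 12: 12÷12 = 1 r 0, and 0÷4 = 0, so 1+0+0 = 1.
Friday + 1 ≡ Saturday — that's 2212's doomsday.
In December the doomsday date is Dec 12.
Dec 28 is 16 days after Dec 12; 16 mod 7 = 2, so Saturday + 2 = Monday.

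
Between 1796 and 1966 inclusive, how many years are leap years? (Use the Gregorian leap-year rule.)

Multiples of 4 in [1796,1966]: 43.
Of those, multiples of 100: 2 (not leap unless ÷400).
Multiples of 400: 0.
Leap years = 43 − 2 + 0 = 41.

41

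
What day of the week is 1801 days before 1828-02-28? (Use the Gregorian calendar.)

Feb 28, 1828 is a Thursday.
1801 mod 7 = 2, so 1801 days before a Thursday is Thursday − 2 = Tuesday.

Tuesday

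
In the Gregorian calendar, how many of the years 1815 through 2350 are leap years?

Multiples of 4 in [1815,2350]: 134.
Of those, multiples of 100: 5 (not leap unless ÷400).
Multiples of 400: 1.
Leap years = 134 − 5 + 1 = 130.

130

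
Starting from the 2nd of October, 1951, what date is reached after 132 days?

February 11, 1952

Oct has 31 days: +30 → Nov 1, 1951 (102 left).
Nov has 30 days: +30 → Dec 1, 1951 (72 left).
Dec has 31 days: +31 → Jan 1, 1952 (41 left).
Jan has 31 days: +31 → Feb 1, 1952 (10 left).
+10 → Feb 11, 1952.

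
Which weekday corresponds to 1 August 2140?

Monday

Doomsday rule: the anchor day for the 2100s is Sunday. For year 40: 40÷12 = 3 r 4, and 4÷4 = 1, so 3+4+1 = 8.
Sunday + 8 ≡ Monday — that's 2140's doomsday.
In August the doomsday date is Aug 8.
Aug 1 is 7 days before Aug 8; 7 mod 7 = 0, so Monday − 0 = Monday.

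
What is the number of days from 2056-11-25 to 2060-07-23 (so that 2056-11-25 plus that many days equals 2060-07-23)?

1336

Nov 25, 2056 → Nov 25, 2057: 365 days.
Nov 25, 2057 → Nov 25, 2058: 365 days.
Nov 25, 2058 → Nov 25, 2059: 365 days.
Nov 25, 2059 → Dec 25, 2059: 30 days (November has 30).
Dec 25, 2059 → Jan 25, 2060: 31 days (December has 31).
Jan 25, 2060 → Feb 25, 2060: 31 days (January has 31).
Feb 25, 2060 → Mar 25, 2060: 29 days (February has 29).
Mar 25, 2060 → Apr 25, 2060: 31 days (March has 31).
Apr 25, 2060 → May 25, 2060: 30 days (April has 30).
May 25, 2060 → Jun 25, 2060: 31 days (May has 31).
Jun 25, 2060 → Jul 23, 2060: 28 days.
Total: 1336 days.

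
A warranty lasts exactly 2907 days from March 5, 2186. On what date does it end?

+365 (one year) → Mar 5, 2187 (2542 left).
+366 (one year; includes Feb 29, 2188) → Mar 5, 2188 (2176 left).
+365 (one year) → Mar 5, 2189 (1811 left).
+365 (one year) → Mar 5, 2190 (1446 left).
+365 (one year) → Mar 5, 2191 (1081 left).
+366 (one year; includes Feb 29, 2192) → Mar 5, 2192 (715 left).
+365 (one year) → Mar 5, 2193 (350 left).
Mar has 31 days: +27 → Apr 1, 2193 (323 left).
Apr has 30 days: +30 → May 1, 2193 (293 left).
May has 31 days: +31 → Jun 1, 2193 (262 left).
Jun has 30 days: +30 → Jul 1, 2193 (232 left).
Jul has 31 days: +31 → Aug 1, 2193 (201 left).
Aug has 31 days: +31 → Sep 1, 2193 (170 left).
Sep has 30 days: +30 → Oct 1, 2193 (140 left).
Oct has 31 days: +31 → Nov 1, 2193 (109 left).
Nov has 30 days: +30 → Dec 1, 2193 (79 left).
Dec has 31 days: +31 → Jan 1, 2194 (48 left).
Jan has 31 days: +31 → Feb 1, 2194 (17 left).
+17 → Feb 18, 2194.

February 18, 2194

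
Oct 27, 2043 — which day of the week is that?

January 1, 2043 is a Thursday.
Jan 1, 2043 → Feb 1, 2043: 31 days (January has 31).
Feb 1, 2043 → Mar 1, 2043: 28 days (February has 28).
Mar 1, 2043 → Apr 1, 2043: 31 days (March has 31).
Apr 1, 2043 → May 1, 2043: 30 days (April has 30).
May 1, 2043 → Jun 1, 2043: 31 days (May has 31).
Jun 1, 2043 → Jul 1, 2043: 30 days (June has 30).
Jul 1, 2043 → Aug 1, 2043: 31 days (July has 31).
Aug 1, 2043 → Sep 1, 2043: 31 days (August has 31).
Sep 1, 2043 → Oct 1, 2043: 30 days (September has 30).
Oct 1, 2043 → Oct 27, 2043: 26 days.
Total: 299 days.
299 mod 7 = 5, so Thursday + 5 = Tuesday.

Tuesday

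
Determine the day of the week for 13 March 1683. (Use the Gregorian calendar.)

Saturday

Doomsday rule: the anchor day for the 1600s is Tuesday. For year 83: 83÷12 = 6 r 11, and 11÷4 = 2, so 6+11+2 = 19.
Tuesday + 19 ≡ Sunday — that's 1683's doomsday.
In March the doomsday date is Mar 14.
Mar 13 is 1 day before Mar 14; 1 mod 7 = 1, so Sunday − 1 = Saturday.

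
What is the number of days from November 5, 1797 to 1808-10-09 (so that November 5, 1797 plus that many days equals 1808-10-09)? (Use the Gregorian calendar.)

Nov 5, 1797 → Nov 5, 1798: 365 days.
Nov 5, 1798 → Nov 5, 1799: 365 days.
Nov 5, 1799 → Nov 5, 1800: 365 days.
Nov 5, 1800 → Nov 5, 1801: 365 days.
Nov 5, 1801 → Nov 5, 1802: 365 days.
Nov 5, 1802 → Nov 5, 1803: 365 days.
Nov 5, 1803 → Nov 5, 1804: 366 days (Feb 29, 1804 is in that span).
Nov 5, 1804 → Nov 5, 1805: 365 days.
Nov 5, 1805 → Nov 5, 1806: 365 days.
Nov 5, 1806 → Nov 5, 1807: 365 days.
Nov 5, 1807 → Dec 5, 1807: 30 days (November has 30).
Dec 5, 1807 → Jan 5, 1808: 31 days (December has 31).
Jan 5, 1808 → Feb 5, 1808: 31 days (January has 31).
Feb 5, 1808 → Mar 5, 1808: 29 days (February has 29).
Mar 5, 1808 → Apr 5, 1808: 31 days (March has 31).
Apr 5, 1808 → May 5, 1808: 30 days (April has 30).
May 5, 1808 → Jun 5, 1808: 31 days (May has 31).
Jun 5, 1808 → Jul 5, 1808: 30 days (June has 30).
Jul 5, 1808 → Aug 5, 1808: 31 days (July has 31).
Aug 5, 1808 → Sep 5, 1808: 31 days (August has 31).
Sep 5, 1808 → Oct 5, 1808: 30 days (September has 30).
Oct 5, 1808 → Oct 9, 1808: 4 days.
Total: 3990 days.

3990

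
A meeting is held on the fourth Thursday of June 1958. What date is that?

June 26, 1958

June 1, 1958 is a Sunday.
The first Thursday is therefore June 5 (4 days later).
The fourth Thursday is 5 + 3×7 = June 26.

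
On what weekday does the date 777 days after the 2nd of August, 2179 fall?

First find the weekday of Aug 2, 2179. Doomsday rule: the anchor day for the 2100s is Sunday. For year 79: 79÷12 = 6 r 7, and 7÷4 = 1, so 6+7+1 = 14.
Sunday + 14 ≡ Sunday — that's 2179's doomsday.
In August the doomsday date is Aug 8.
Aug 2 is 6 days before Aug 8; 6 mod 7 = 6, so Sunday − 6 = Monday.
777 mod 7 = 0, so 777 days after a Monday is Monday + 0 = Monday.

Monday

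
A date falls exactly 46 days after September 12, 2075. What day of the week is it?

Monday

First find the weekday of Sep 12, 2075. Doomsday rule: the anchor day for the 2000s is Tuesday. For year 75: 75÷12 = 6 r 3, and 3÷4 = 0, so 6+3+0 = 9.
Tuesday + 9 ≡ Thursday — that's 2075's doomsday.
In September the doomsday date is Sep 5.
Sep 12 is 7 days after Sep 5; 7 mod 7 = 0, so Thursday + 0 = Thursday.
46 mod 7 = 4, so 46 days after a Thursday is Thursday + 4 = Monday.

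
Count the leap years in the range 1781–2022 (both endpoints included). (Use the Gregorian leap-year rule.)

58

Multiples of 4 in [1781,2022]: 60.
Of those, multiples of 100: 3 (not leap unless ÷400).
Multiples of 400: 1.
Leap years = 60 − 3 + 1 = 58.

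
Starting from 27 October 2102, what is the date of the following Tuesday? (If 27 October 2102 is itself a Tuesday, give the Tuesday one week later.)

Oct 27, 2102 is a Friday.
From Friday to the next Tuesday is 4 days.
Oct 27, 2102 + 4 = Oct 31, 2102.

October 31, 2102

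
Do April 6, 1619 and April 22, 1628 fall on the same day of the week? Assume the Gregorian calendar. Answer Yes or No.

From Apr 6, 1619 to Apr 22, 1628 is 3304 days.
3304 mod 7 = 0, so they are the same weekday.
(Apr 6, 1619 is a Saturday; Apr 22, 1628 is a Saturday.)

Yes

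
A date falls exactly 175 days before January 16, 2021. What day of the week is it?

Saturday

First find the weekday of Jan 16, 2021. Doomsday rule: the anchor day for the 2000s is Tuesday. For year 21: 21÷12 = 1 r 9, and 9÷4 = 2, so 1+9+2 = 12.
Tuesday + 12 ≡ Sunday — that's 2021's doomsday.
In January the doomsday date is Jan 3 (2021 is not a leap year).
Jan 16 is 13 days after Jan 3; 13 mod 7 = 6, so Sunday + 6 = Saturday.
175 mod 7 = 0, so 175 days before a Saturday is Saturday − 0 = Saturday.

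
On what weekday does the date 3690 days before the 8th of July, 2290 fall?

Jul 8, 2290 is a Tuesday.
3690 mod 7 = 1, so 3690 days before a Tuesday is Tuesday − 1 = Monday.

Monday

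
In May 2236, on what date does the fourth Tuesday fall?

May 24, 2236

May 1, 2236 is a Sunday.
The first Tuesday is therefore May 3 (2 days later).
The fourth Tuesday is 3 + 3×7 = May 24.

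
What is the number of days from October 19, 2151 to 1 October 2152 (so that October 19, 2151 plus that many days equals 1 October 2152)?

Oct 19, 2151 → Nov 19, 2151: 31 days (October has 31).
Nov 19, 2151 → Dec 19, 2151: 30 days (November has 30).
Dec 19, 2151 → Jan 19, 2152: 31 days (December has 31).
Jan 19, 2152 → Feb 19, 2152: 31 days (January has 31).
Feb 19, 2152 → Mar 19, 2152: 29 days (February has 29).
Mar 19, 2152 → Apr 19, 2152: 31 days (March has 31).
Apr 19, 2152 → May 19, 2152: 30 days (April has 30).
May 19, 2152 → Jun 19, 2152: 31 days (May has 31).
Jun 19, 2152 → Jul 19, 2152: 30 days (June has 30).
Jul 19, 2152 → Aug 19, 2152: 31 days (July has 31).
Aug 19, 2152 → Sep 19, 2152: 31 days (August has 31).
Sep 19, 2152 → Oct 1, 2152: 12 days.
Total: 348 days.

348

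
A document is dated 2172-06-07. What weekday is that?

Sunday

January 1, 2172 is a Wednesday.
Jan 1, 2172 → Feb 1, 2172: 31 days (January has 31).
Feb 1, 2172 → Mar 1, 2172: 29 days (February has 29).
Mar 1, 2172 → Apr 1, 2172: 31 days (March has 31).
Apr 1, 2172 → May 1, 2172: 30 days (April has 30).
May 1, 2172 → Jun 1, 2172: 31 days (May has 31).
Jun 1, 2172 → Jun 7, 2172: 6 days.
Total: 158 days.
158 mod 7 = 4, so Wednesday + 4 = Sunday.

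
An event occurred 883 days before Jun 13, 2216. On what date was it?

−366 (one year; includes Feb 29, 2216) → Jun 13, 2215 (517 left).
−365 (one year) → Jun 13, 2214 (152 left).
−13 → May 31, 2214 (end of May, 31 days; 139 left).
−31 → Apr 30, 2214 (end of Apr, 30 days; 108 left).
−30 → Mar 31, 2214 (end of Mar, 31 days; 78 left).
−31 → Feb 28, 2214 (end of Feb, 28 days; 47 left).
−28 → Jan 31, 2214 (end of Jan, 31 days; 19 left).
−19 → Jan 12, 2214.

January 12, 2214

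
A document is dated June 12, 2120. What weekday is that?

Wednesday

Doomsday rule: the anchor day for the 2100s is Sunday. For year 20: 20÷12 = 1 r 8, and 8÷4 = 2, so 1+8+2 = 11.
Sunday + 11 ≡ Thursday — that's 2120's doomsday.
In June the doomsday date is Jun 6.
Jun 12 is 6 days after Jun 6; 6 mod 7 = 6, so Thursday + 6 = Wednesday.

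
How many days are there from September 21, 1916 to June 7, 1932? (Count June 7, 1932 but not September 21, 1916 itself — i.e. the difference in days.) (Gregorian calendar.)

5738

Sep 21, 1916 → Sep 21, 1917: 365 days.
Sep 21, 1917 → Sep 21, 1918: 365 days.
Sep 21, 1918 → Sep 21, 1919: 365 days.
Sep 21, 1919 → Sep 21, 1920: 366 days (Feb 29, 1920 is in that span).
Sep 21, 1920 → Sep 21, 1921: 365 days.
Sep 21, 1921 → Sep 21, 1922: 365 days.
Sep 21, 1922 → Sep 21, 1923: 365 days.
Sep 21, 1923 → Sep 21, 1924: 366 days (Feb 29, 1924 is in that span).
Sep 21, 1924 → Sep 21, 1925: 365 days.
Sep 21, 1925 → Sep 21, 1926: 365 days.
Sep 21, 1926 → Sep 21, 1927: 365 days.
Sep 21, 1927 → Sep 21, 1928: 366 days (Feb 29, 1928 is in that span).
Sep 21, 1928 → Sep 21, 1929: 365 days.
Sep 21, 1929 → Sep 21, 1930: 365 days.
Sep 21, 1930 → Sep 21, 1931: 365 days.
Sep 21, 1931 → Oct 21, 1931: 30 days (September has 30).
Oct 21, 1931 → Nov 21, 1931: 31 days (October has 31).
Nov 21, 1931 → Dec 21, 1931: 30 days (November has 30).
Dec 21, 1931 → Jan 21, 1932: 31 days (December has 31).
Jan 21, 1932 → Feb 21, 1932: 31 days (January has 31).
Feb 21, 1932 → Mar 21, 1932: 29 days (February has 29).
Mar 21, 1932 → Apr 21, 1932: 31 days (March has 31).
Apr 21, 1932 → May 21, 1932: 30 days (April has 30).
May 21, 1932 → Jun 7, 1932: 17 days.
Total: 5738 days.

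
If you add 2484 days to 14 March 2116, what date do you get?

+365 (one year) → Mar 14, 2117 (2119 left).
+365 (one year) → Mar 14, 2118 (1754 left).
+365 (one year) → Mar 14, 2119 (1389 left).
+366 (one year; includes Feb 29, 2120) → Mar 14, 2120 (1023 left).
+365 (one year) → Mar 14, 2121 (658 left).
+365 (one year) → Mar 14, 2122 (293 left).
Mar has 31 days: +18 → Apr 1, 2122 (275 left).
Apr has 30 days: +30 → May 1, 2122 (245 left).
May has 31 days: +31 → Jun 1, 2122 (214 left).
Jun has 30 days: +30 → Jul 1, 2122 (184 left).
Jul has 31 days: +31 → Aug 1, 2122 (153 left).
Aug has 31 days: +31 → Sep 1, 2122 (122 left).
Sep has 30 days: +30 → Oct 1, 2122 (92 left).
Oct has 31 days: +31 → Nov 1, 2122 (61 left).
Nov has 30 days: +30 → Dec 1, 2122 (31 left).
Dec has 31 days: +31 → Jan 1, 2123 (0 left).

January 1, 2123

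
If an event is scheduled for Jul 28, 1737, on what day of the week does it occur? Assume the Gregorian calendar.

Sunday

Doomsday rule: the anchor day for the 1700s is Sunday. For year 37: 37÷12 = 3 r 1, and 1÷4 = 0, so 3+1+0 = 4.
Sunday + 4 ≡ Thursday — that's 1737's doomsday.
In July the doomsday date is Jul 11.
Jul 28 is 17 days after Jul 11; 17 mod 7 = 3, so Thursday + 3 = Sunday.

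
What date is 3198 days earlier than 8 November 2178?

February 5, 2170

−365 (one year) → Nov 8, 2177 (2833 left).
−365 (one year) → Nov 8, 2176 (2468 left).
−366 (one year; includes Feb 29, 2176) → Nov 8, 2175 (2102 left).
−365 (one year) → Nov 8, 2174 (1737 left).
−365 (one year) → Nov 8, 2173 (1372 left).
−365 (one year) → Nov 8, 2172 (1007 left).
−366 (one year; includes Feb 29, 2172) → Nov 8, 2171 (641 left).
−365 (one year) → Nov 8, 2170 (276 left).
−8 → Oct 31, 2170 (end of Oct, 31 days; 268 left).
−31 → Sep 30, 2170 (end of Sep, 30 days; 237 left).
−30 → Aug 31, 2170 (end of Aug, 31 days; 207 left).
−31 → Jul 31, 2170 (end of Jul, 31 days; 176 left).
−31 → Jun 30, 2170 (end of Jun, 30 days; 145 left).
−30 → May 31, 2170 (end of May, 31 days; 115 left).
−31 → Apr 30, 2170 (end of Apr, 30 days; 84 left).
−30 → Mar 31, 2170 (end of Mar, 31 days; 54 left).
−31 → Feb 28, 2170 (end of Feb, 28 days; 23 left).
−23 → Feb 5, 2170.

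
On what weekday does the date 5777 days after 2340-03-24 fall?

Mar 24, 2340 is a Sunday.
5777 mod 7 = 2, so 5777 days after a Sunday is Sunday + 2 = Tuesday.

Tuesday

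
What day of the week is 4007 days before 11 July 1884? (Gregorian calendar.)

First find the weekday of Jul 11, 1884. Doomsday rule: the anchor day for the 1800s is Friday. For year 84: 84÷12 = 7 r 0, and 0÷4 = 0, so 7+0+0 = 7.
Friday + 7 ≡ Friday — that's 1884's doomsday.
In July the doomsday date is Jul 11.
Jul 11 is the doomsday itself: Friday.
4007 mod 7 = 3, so 4007 days before a Friday is Friday − 3 = Tuesday.

Tuesday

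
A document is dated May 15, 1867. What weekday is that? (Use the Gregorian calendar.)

Doomsday rule: the anchor day for the 1800s is Friday. For year 67: 67÷12 = 5 r 7, and 7÷4 = 1, so 5+7+1 = 13.
Friday + 13 ≡ Thursday — that's 1867's doomsday.
In May the doomsday date is May 9.
May 15 is 6 days after May 9; 6 mod 7 = 6, so Thursday + 6 = Wednesday.

Wednesday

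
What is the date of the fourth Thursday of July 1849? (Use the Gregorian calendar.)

July 1, 1849 is a Sunday.
The first Thursday is therefore July 5 (4 days later).
The fourth Thursday is 5 + 3×7 = July 26.

July 26, 1849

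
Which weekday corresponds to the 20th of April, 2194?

Doomsday rule: the anchor day for the 2100s is Sunday. For year 94: 94÷12 = 7 r 10, and 10÷4 = 2, so 7+10+2 = 19.
Sunday + 19 ≡ Friday — that's 2194's doomsday.
In April the doomsday date is Apr 4.
Apr 20 is 16 days after Apr 4; 16 mod 7 = 2, so Friday + 2 = Sunday.

Sunday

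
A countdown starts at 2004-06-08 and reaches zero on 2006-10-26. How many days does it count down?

870

Jun 8, 2004 → Jun 8, 2005: 365 days.
Jun 8, 2005 → Jun 8, 2006: 365 days.
Jun 8, 2006 → Jul 8, 2006: 30 days (June has 30).
Jul 8, 2006 → Aug 8, 2006: 31 days (July has 31).
Aug 8, 2006 → Sep 8, 2006: 31 days (August has 31).
Sep 8, 2006 → Oct 8, 2006: 30 days (September has 30).
Oct 8, 2006 → Oct 26, 2006: 18 days.
Total: 870 days.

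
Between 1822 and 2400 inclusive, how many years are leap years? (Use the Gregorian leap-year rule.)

Multiples of 4 in [1822,2400]: 145.
Of those, multiples of 100: 6 (not leap unless ÷400).
Multiples of 400: 2.
Leap years = 145 − 6 + 2 = 141.

141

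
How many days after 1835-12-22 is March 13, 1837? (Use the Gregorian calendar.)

Dec 22, 1835 → Dec 22, 1836: 366 days (Feb 29, 1836 is in that span).
Dec 22, 1836 → Jan 22, 1837: 31 days (December has 31).
Jan 22, 1837 → Feb 22, 1837: 31 days (January has 31).
Feb 22, 1837 → Mar 13, 1837: 19 days.
Total: 447 days.

447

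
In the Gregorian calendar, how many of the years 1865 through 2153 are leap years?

Multiples of 4 in [1865,2153]: 72.
Of those, multiples of 100: 3 (not leap unless ÷400).
Multiples of 400: 1.
Leap years = 72 − 3 + 1 = 70.

70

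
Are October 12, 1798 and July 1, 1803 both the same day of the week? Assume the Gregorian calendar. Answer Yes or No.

Yes

From Oct 12, 1798 to Jul 1, 1803 is 1722 days.
1722 mod 7 = 0, so they are the same weekday.
(Oct 12, 1798 is a Friday; Jul 1, 1803 is a Friday.)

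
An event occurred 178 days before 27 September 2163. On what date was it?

−27 → Aug 31, 2163 (end of Aug, 31 days; 151 left).
−31 → Jul 31, 2163 (end of Jul, 31 days; 120 left).
−31 → Jun 30, 2163 (end of Jun, 30 days; 89 left).
−30 → May 31, 2163 (end of May, 31 days; 59 left).
−31 → Apr 30, 2163 (end of Apr, 30 days; 28 left).
−28 → Apr 2, 2163.

April 2, 2163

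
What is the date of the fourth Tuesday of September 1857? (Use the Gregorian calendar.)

September 1, 1857 is a Tuesday.
The first Tuesday is therefore September 1 (same day).
The fourth Tuesday is 1 + 3×7 = September 22.

September 22, 1857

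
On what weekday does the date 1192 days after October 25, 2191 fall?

Thursday

First find the weekday of Oct 25, 2191. Doomsday rule: the anchor day for the 2100s is Sunday. For year 91: 91÷12 = 7 r 7, and 7÷4 = 1, so 7+7+1 = 15.
Sunday + 15 ≡ Monday — that's 2191's doomsday.
In October the doomsday date is Oct 10.
Oct 25 is 15 days after Oct 10; 15 mod 7 = 1, so Monday + 1 = Tuesday.
1192 mod 7 = 2, so 1192 days after a Tuesday is Tuesday + 2 = Thursday.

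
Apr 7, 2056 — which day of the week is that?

Friday

Doomsday rule: the anchor day for the 2000s is Tuesday. For year 56: 56÷12 = 4 r 8, and 8÷4 = 2, so 4+8+2 = 14.
Tuesday + 14 ≡ Tuesday — that's 2056's doomsday.
In April the doomsday date is Apr 4.
Apr 7 is 3 days after Apr 4; 3 mod 7 = 3, so Tuesday + 3 = Friday.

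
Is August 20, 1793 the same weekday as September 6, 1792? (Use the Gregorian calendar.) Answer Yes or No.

No

From Sep 6, 1792 to Aug 20, 1793 is 348 days.
348 mod 7 = 5, so they are different weekdays.
(Sep 6, 1792 is a Thursday; Aug 20, 1793 is a Tuesday.)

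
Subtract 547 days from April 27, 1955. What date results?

October 27, 1953

−365 (one year) → Apr 27, 1954 (182 left).
−27 → Mar 31, 1954 (end of Mar, 31 days; 155 left).
−31 → Feb 28, 1954 (end of Feb, 28 days; 124 left).
−28 → Jan 31, 1954 (end of Jan, 31 days; 96 left).
−31 → Dec 31, 1953 (end of Dec, 31 days; 65 left).
−31 → Nov 30, 1953 (end of Nov, 30 days; 34 left).
−30 → Oct 31, 1953 (end of Oct, 31 days; 4 left).
−4 → Oct 27, 1953.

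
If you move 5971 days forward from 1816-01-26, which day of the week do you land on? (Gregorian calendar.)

Jan 26, 1816 is a Friday.
5971 mod 7 = 0, so 5971 days after a Friday is Friday + 0 = Friday.

Friday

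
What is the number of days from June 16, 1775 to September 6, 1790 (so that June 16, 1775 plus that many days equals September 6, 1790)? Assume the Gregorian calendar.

5561

Jun 16, 1775 → Jun 16, 1776: 366 days (Feb 29, 1776 is in that span).
Jun 16, 1776 → Jun 16, 1777: 365 days.
Jun 16, 1777 → Jun 16, 1778: 365 days.
Jun 16, 1778 → Jun 16, 1779: 365 days.
Jun 16, 1779 → Jun 16, 1780: 366 days (Feb 29, 1780 is in that span).
Jun 16, 1780 → Jun 16, 1781: 365 days.
Jun 16, 1781 → Jun 16, 1782: 365 days.
Jun 16, 1782 → Jun 16, 1783: 365 days.
Jun 16, 1783 → Jun 16, 1784: 366 days (Feb 29, 1784 is in that span).
Jun 16, 1784 → Jun 16, 1785: 365 days.
Jun 16, 1785 → Jun 16, 1786: 365 days.
Jun 16, 1786 → Jun 16, 1787: 365 days.
Jun 16, 1787 → Jun 16, 1788: 366 days (Feb 29, 1788 is in that span).
Jun 16, 1788 → Jun 16, 1789: 365 days.
Jun 16, 1789 → Jun 16, 1790: 365 days.
Jun 16, 1790 → Jul 16, 1790: 30 days (June has 30).
Jul 16, 1790 → Aug 16, 1790: 31 days (July has 31).
Aug 16, 1790 → Sep 6, 1790: 21 days.
Total: 5561 days.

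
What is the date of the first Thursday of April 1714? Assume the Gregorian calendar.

April 5, 1714

April 1, 1714 is a Sunday.
The first Thursday is therefore April 5 (4 days later).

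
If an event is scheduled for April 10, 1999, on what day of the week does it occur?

Doomsday rule: the anchor day for the 1900s is Wednesday. For year 99: 99÷12 = 8 r 3, and 3÷4 = 0, so 8+3+0 = 11.
Wednesday + 11 ≡ Sunday — that's 1999's doomsday.
In April the doomsday date is Apr 4.
Apr 10 is 6 days after Apr 4; 6 mod 7 = 6, so Sunday + 6 = Saturday.

Saturday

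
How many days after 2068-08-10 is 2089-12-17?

7799

Aug 10, 2068 → Aug 10, 2069: 365 days.
Aug 10, 2069 → Aug 10, 2070: 365 days.
Aug 10, 2070 → Aug 10, 2071: 365 days.
Aug 10, 2071 → Aug 10, 2072: 366 days (Feb 29, 2072 is in that span).
Aug 10, 2072 → Aug 10, 2073: 365 days.
Aug 10, 2073 → Aug 10, 2074: 365 days.
Aug 10, 2074 → Aug 10, 2075: 365 days.
Aug 10, 2075 → Aug 10, 2076: 366 days (Feb 29, 2076 is in that span).
Aug 10, 2076 → Aug 10, 2077: 365 days.
Aug 10, 2077 → Aug 10, 2078: 365 days.
Aug 10, 2078 → Aug 10, 2079: 365 days.
Aug 10, 2079 → Aug 10, 2080: 366 days (Feb 29, 2080 is in that span).
Aug 10, 2080 → Aug 10, 2081: 365 days.
Aug 10, 2081 → Aug 10, 2082: 365 days.
Aug 10, 2082 → Aug 10, 2083: 365 days.
Aug 10, 2083 → Aug 10, 2084: 366 days (Feb 29, 2084 is in that span).
Aug 10, 2084 → Aug 10, 2085: 365 days.
Aug 10, 2085 → Aug 10, 2086: 365 days.
Aug 10, 2086 → Aug 10, 2087: 365 days.
Aug 10, 2087 → Aug 10, 2088: 366 days (Feb 29, 2088 is in that span).
Aug 10, 2088 → Aug 10, 2089: 365 days.
Aug 10, 2089 → Sep 10, 2089: 31 days (August has 31).
Sep 10, 2089 → Oct 10, 2089: 30 days (September has 30).
Oct 10, 2089 → Nov 10, 2089: 31 days (October has 31).
Nov 10, 2089 → Dec 10, 2089: 30 days (November has 30).
Dec 10, 2089 → Dec 17, 2089: 7 days.
Total: 7799 days.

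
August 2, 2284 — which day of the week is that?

Saturday

Doomsday rule: the anchor day for the 2200s is Friday. For year 84: 84÷12 = 7 r 0, and 0÷4 = 0, so 7+0+0 = 7.
Friday + 7 ≡ Friday — that's 2284's doomsday.
In August the doomsday date is Aug 8.
Aug 2 is 6 days before Aug 8; 6 mod 7 = 6, so Friday − 6 = Saturday.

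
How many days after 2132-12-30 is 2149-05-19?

5984

Dec 30, 2132 → Dec 30, 2133: 365 days.
Dec 30, 2133 → Dec 30, 2134: 365 days.
Dec 30, 2134 → Dec 30, 2135: 365 days.
Dec 30, 2135 → Dec 30, 2136: 366 days (Feb 29, 2136 is in that span).
Dec 30, 2136 → Dec 30, 2137: 365 days.
Dec 30, 2137 → Dec 30, 2138: 365 days.
Dec 30, 2138 → Dec 30, 2139: 365 days.
Dec 30, 2139 → Dec 30, 2140: 366 days (Feb 29, 2140 is in that span).
Dec 30, 2140 → Dec 30, 2141: 365 days.
Dec 30, 2141 → Dec 30, 2142: 365 days.
Dec 30, 2142 → Dec 30, 2143: 365 days.
Dec 30, 2143 → Dec 30, 2144: 366 days (Feb 29, 2144 is in that span).
Dec 30, 2144 → Dec 30, 2145: 365 days.
Dec 30, 2145 → Dec 30, 2146: 365 days.
Dec 30, 2146 → Dec 30, 2147: 365 days.
Dec 30, 2147 → Dec 30, 2148: 366 days (Feb 29, 2148 is in that span).
Dec 30, 2148 → Jan 30, 2149: 31 days (December has 31).
Jan 30, 2149 → Feb 28, 2149: 29 days (January has 31).
Feb 28, 2149 → Mar 28, 2149: 28 days (February has 28).
Mar 28, 2149 → Apr 28, 2149: 31 days (March has 31).
Apr 28, 2149 → May 19, 2149: 21 days.
Total: 5984 days.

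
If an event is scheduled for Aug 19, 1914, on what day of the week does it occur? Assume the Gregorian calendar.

Doomsday rule: the anchor day for the 1900s is Wednesday. For year 14: 14÷12 = 1 r 2, and 2÷4 = 0, so 1+2+0 = 3.
Wednesday + 3 ≡ Saturday — that's 1914's doomsday.
In August the doomsday date is Aug 8.
Aug 19 is 11 days after Aug 8; 11 mod 7 = 4, so Saturday + 4 = Wednesday.

Wednesday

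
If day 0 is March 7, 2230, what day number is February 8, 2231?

Mar 7, 2230 → Apr 7, 2230: 31 days (March has 31).
Apr 7, 2230 → May 7, 2230: 30 days (April has 30).
May 7, 2230 → Jun 7, 2230: 31 days (May has 31).
Jun 7, 2230 → Jul 7, 2230: 30 days (June has 30).
Jul 7, 2230 → Aug 7, 2230: 31 days (July has 31).
Aug 7, 2230 → Sep 7, 2230: 31 days (August has 31).
Sep 7, 2230 → Oct 7, 2230: 30 days (September has 30).
Oct 7, 2230 → Nov 7, 2230: 31 days (October has 31).
Nov 7, 2230 → Dec 7, 2230: 30 days (November has 30).
Dec 7, 2230 → Jan 7, 2231: 31 days (December has 31).
Jan 7, 2231 → Feb 7, 2231: 31 days (January has 31).
Feb 7, 2231 → Feb 8, 2231: 1 days.
Total: 338 days.

338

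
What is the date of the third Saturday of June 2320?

June 1, 2320 is a Tuesday.
The first Saturday is therefore June 5 (4 days later).
The third Saturday is 5 + 2×7 = June 19.

June 19, 2320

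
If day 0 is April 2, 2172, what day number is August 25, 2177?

Apr 2, 2172 → Apr 2, 2173: 365 days.
Apr 2, 2173 → Apr 2, 2174: 365 days.
Apr 2, 2174 → Apr 2, 2175: 365 days.
Apr 2, 2175 → Apr 2, 2176: 366 days (Feb 29, 2176 is in that span).
Apr 2, 2176 → Apr 2, 2177: 365 days.
Apr 2, 2177 → May 2, 2177: 30 days (April has 30).
May 2, 2177 → Jun 2, 2177: 31 days (May has 31).
Jun 2, 2177 → Jul 2, 2177: 30 days (June has 30).
Jul 2, 2177 → Aug 2, 2177: 31 days (July has 31).
Aug 2, 2177 → Aug 25, 2177: 23 days.
Total: 1971 days.

1971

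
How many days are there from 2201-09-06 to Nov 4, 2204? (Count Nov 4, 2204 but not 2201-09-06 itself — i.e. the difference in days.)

1155

Sep 6, 2201 → Sep 6, 2202: 365 days.
Sep 6, 2202 → Sep 6, 2203: 365 days.
Sep 6, 2203 → Sep 6, 2204: 366 days (Feb 29, 2204 is in that span).
Sep 6, 2204 → Oct 6, 2204: 30 days (September has 30).
Oct 6, 2204 → Nov 4, 2204: 29 days.
Total: 1155 days.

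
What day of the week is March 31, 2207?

Tuesday

Doomsday rule: the anchor day for the 2200s is Friday. For year 07: 7÷12 = 0 r 7, and 7÷4 = 1, so 0+7+1 = 8.
Friday + 8 ≡ Saturday — that's 2207's doomsday.
In March the doomsday date is Mar 14.
Mar 31 is 17 days after Mar 14; 17 mod 7 = 3, so Saturday + 3 = Tuesday.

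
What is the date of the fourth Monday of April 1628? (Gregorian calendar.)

April 24, 1628

April 1, 1628 is a Saturday.
The first Monday is therefore April 3 (2 days later).
The fourth Monday is 3 + 3×7 = April 24.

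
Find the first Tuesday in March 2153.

March 1, 2153 is a Thursday.
The first Tuesday is therefore March 6 (5 days later).

March 6, 2153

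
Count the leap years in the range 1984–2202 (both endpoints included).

53

Multiples of 4 in [1984,2202]: 55.
Of those, multiples of 100: 3 (not leap unless ÷400).
Multiples of 400: 1.
Leap years = 55 − 3 + 1 = 53.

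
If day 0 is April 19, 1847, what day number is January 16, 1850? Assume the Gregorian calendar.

1003

Apr 19, 1847 → Apr 19, 1848: 366 days (Feb 29, 1848 is in that span).
Apr 19, 1848 → Apr 19, 1849: 365 days.
Apr 19, 1849 → May 19, 1849: 30 days (April has 30).
May 19, 1849 → Jun 19, 1849: 31 days (May has 31).
Jun 19, 1849 → Jul 19, 1849: 30 days (June has 30).
Jul 19, 1849 → Aug 19, 1849: 31 days (July has 31).
Aug 19, 1849 → Sep 19, 1849: 31 days (August has 31).
Sep 19, 1849 → Oct 19, 1849: 30 days (September has 30).
Oct 19, 1849 → Nov 19, 1849: 31 days (October has 31).
Nov 19, 1849 → Dec 19, 1849: 30 days (November has 30).
Dec 19, 1849 → Jan 16, 1850: 28 days.
Total: 1003 days.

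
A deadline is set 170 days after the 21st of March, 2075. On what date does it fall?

Mar has 31 days: +11 → Apr 1, 2075 (159 left).
Apr has 30 days: +30 → May 1, 2075 (129 left).
May has 31 days: +31 → Jun 1, 2075 (98 left).
Jun has 30 days: +30 → Jul 1, 2075 (68 left).
Jul has 31 days: +31 → Aug 1, 2075 (37 left).
Aug has 31 days: +31 → Sep 1, 2075 (6 left).
+6 → Sep 7, 2075.

September 7, 2075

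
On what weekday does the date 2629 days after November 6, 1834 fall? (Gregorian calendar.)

Monday

First find the weekday of Nov 6, 1834. Doomsday rule: the anchor day for the 1800s is Friday. For year 34: 34÷12 = 2 r 10, and 10÷4 = 2, so 2+10+2 = 14.
Friday + 14 ≡ Friday — that's 1834's doomsday.
In November the doomsday date is Nov 7.
Nov 6 is 1 day before Nov 7; 1 mod 7 = 1, so Friday − 1 = Thursday.
2629 mod 7 = 4, so 2629 days after a Thursday is Thursday + 4 = Monday.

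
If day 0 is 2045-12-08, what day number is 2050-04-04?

Dec 8, 2045 → Dec 8, 2046: 365 days.
Dec 8, 2046 → Dec 8, 2047: 365 days.
Dec 8, 2047 → Dec 8, 2048: 366 days (Feb 29, 2048 is in that span).
Dec 8, 2048 → Dec 8, 2049: 365 days.
Dec 8, 2049 → Jan 8, 2050: 31 days (December has 31).
Jan 8, 2050 → Feb 8, 2050: 31 days (January has 31).
Feb 8, 2050 → Mar 8, 2050: 28 days (February has 28).
Mar 8, 2050 → Apr 4, 2050: 27 days.
Total: 1578 days.

1578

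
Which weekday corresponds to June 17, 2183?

Doomsday rule: the anchor day for the 2100s is Sunday. For year 83: 83÷12 = 6 r 11, and 11÷4 = 2, so 6+11+2 = 19.
Sunday + 19 ≡ Friday — that's 2183's doomsday.
In June the doomsday date is Jun 6.
Jun 17 is 11 days after Jun 6; 11 mod 7 = 4, so Friday + 4 = Tuesday.

Tuesday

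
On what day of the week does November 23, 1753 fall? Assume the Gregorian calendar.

Friday

Doomsday rule: the anchor day for the 1700s is Sunday. For year 53: 53÷12 = 4 r 5, and 5÷4 = 1, so 4+5+1 = 10.
Sunday + 10 ≡ Wednesday — that's 1753's doomsday.
In November the doomsday date is Nov 7.
Nov 23 is 16 days after Nov 7; 16 mod 7 = 2, so Wednesday + 2 = Friday.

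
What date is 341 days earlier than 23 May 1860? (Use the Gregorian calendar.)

−23 → Apr 30, 1860 (end of Apr, 30 days; 318 left).
−30 → Mar 31, 1860 (end of Mar, 31 days; 288 left).
−31 → Feb 29, 1860 (end of Feb, 29 days; 257 left).
−29 → Jan 31, 1860 (end of Jan, 31 days; 228 left).
−31 → Dec 31, 1859 (end of Dec, 31 days; 197 left).
−31 → Nov 30, 1859 (end of Nov, 30 days; 166 left).
−30 → Oct 31, 1859 (end of Oct, 31 days; 136 left).
−31 → Sep 30, 1859 (end of Sep, 30 days; 105 left).
−30 → Aug 31, 1859 (end of Aug, 31 days; 75 left).
−31 → Jul 31, 1859 (end of Jul, 31 days; 44 left).
−31 → Jun 30, 1859 (end of Jun, 30 days; 13 left).
−13 → Jun 17, 1859.

June 17, 1859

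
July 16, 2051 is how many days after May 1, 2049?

806

May 1, 2049 → May 1, 2050: 365 days.
May 1, 2050 → May 1, 2051: 365 days.
May 1, 2051 → Jun 1, 2051: 31 days (May has 31).
Jun 1, 2051 → Jul 1, 2051: 30 days (June has 30).
Jul 1, 2051 → Jul 16, 2051: 15 days.
Total: 806 days.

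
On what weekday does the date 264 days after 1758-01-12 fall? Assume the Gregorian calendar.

Tuesday

First find the weekday of Jan 12, 1758. Doomsday rule: the anchor day for the 1700s is Sunday. For year 58: 58÷12 = 4 r 10, and 10÷4 = 2, so 4+10+2 = 16.
Sunday + 16 ≡ Tuesday — that's 1758's doomsday.
In January the doomsday date is Jan 3 (1758 is not a leap year).
Jan 12 is 9 days after Jan 3; 9 mod 7 = 2, so Tuesday + 2 = Thursday.
264 mod 7 = 5, so 264 days after a Thursday is Thursday + 5 = Tuesday.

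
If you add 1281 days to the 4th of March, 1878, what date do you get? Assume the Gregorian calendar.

September 5, 1881

+365 (one year) → Mar 4, 1879 (916 left).
+366 (one year; includes Feb 29, 1880) → Mar 4, 1880 (550 left).
+365 (one year) → Mar 4, 1881 (185 left).
Mar has 31 days: +28 → Apr 1, 1881 (157 left).
Apr has 30 days: +30 → May 1, 1881 (127 left).
May has 31 days: +31 → Jun 1, 1881 (96 left).
Jun has 30 days: +30 → Jul 1, 1881 (66 left).
Jul has 31 days: +31 → Aug 1, 1881 (35 left).
Aug has 31 days: +31 → Sep 1, 1881 (4 left).
+4 → Sep 5, 1881.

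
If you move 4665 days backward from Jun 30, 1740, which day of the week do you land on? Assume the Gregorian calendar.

Jun 30, 1740 is a Thursday.
4665 mod 7 = 3, so 4665 days before a Thursday is Thursday − 3 = Monday.

Monday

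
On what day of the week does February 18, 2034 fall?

Doomsday rule: the anchor day for the 2000s is Tuesday. For year 34: 34÷12 = 2 r 10, and 10÷4 = 2, so 2+10+2 = 14.
Tuesday + 14 ≡ Tuesday — that's 2034's doomsday.
In February the doomsday date is Feb 28 (2034 is not a leap year).
Feb 18 is 10 days before Feb 28; 10 mod 7 = 3, so Tuesday − 3 = Saturday.

Saturday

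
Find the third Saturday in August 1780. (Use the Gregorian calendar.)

August 1, 1780 is a Tuesday.
The first Saturday is therefore August 5 (4 days later).
The third Saturday is 5 + 2×7 = August 19.

August 19, 1780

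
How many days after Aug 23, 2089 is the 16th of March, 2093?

1301

Aug 23, 2089 → Aug 23, 2090: 365 days.
Aug 23, 2090 → Aug 23, 2091: 365 days.
Aug 23, 2091 → Aug 23, 2092: 366 days (Feb 29, 2092 is in that span).
Aug 23, 2092 → Sep 23, 2092: 31 days (August has 31).
Sep 23, 2092 → Oct 23, 2092: 30 days (September has 30).
Oct 23, 2092 → Nov 23, 2092: 31 days (October has 31).
Nov 23, 2092 → Dec 23, 2092: 30 days (November has 30).
Dec 23, 2092 → Jan 23, 2093: 31 days (December has 31).
Jan 23, 2093 → Feb 23, 2093: 31 days (January has 31).
Feb 23, 2093 → Mar 16, 2093: 21 days.
Total: 1301 days.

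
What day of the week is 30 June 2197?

Doomsday rule: the anchor day for the 2100s is Sunday. For year 97: 97÷12 = 8 r 1, and 1÷4 = 0, so 8+1+0 = 9.
Sunday + 9 ≡ Tuesday — that's 2197's doomsday.
In June the doomsday date is Jun 6.
Jun 30 is 24 days after Jun 6; 24 mod 7 = 3, so Tuesday + 3 = Friday.

Friday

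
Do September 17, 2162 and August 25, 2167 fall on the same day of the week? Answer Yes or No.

From Sep 17, 2162 to Aug 25, 2167 is 1803 days.
1803 mod 7 = 4, so they are different weekdays.
(Sep 17, 2162 is a Friday; Aug 25, 2167 is a Tuesday.)

No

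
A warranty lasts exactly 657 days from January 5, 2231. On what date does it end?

October 23, 2232

+365 (one year) → Jan 5, 2232 (292 left).
Jan has 31 days: +27 → Feb 1, 2232 (265 left).
Feb has 29 days: +29 → Mar 1, 2232 (236 left).
Mar has 31 days: +31 → Apr 1, 2232 (205 left).
Apr has 30 days: +30 → May 1, 2232 (175 left).
May has 31 days: +31 → Jun 1, 2232 (144 left).
Jun has 30 days: +30 → Jul 1, 2232 (114 left).
Jul has 31 days: +31 → Aug 1, 2232 (83 left).
Aug has 31 days: +31 → Sep 1, 2232 (52 left).
Sep has 30 days: +30 → Oct 1, 2232 (22 left).
+22 → Oct 23, 2232.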